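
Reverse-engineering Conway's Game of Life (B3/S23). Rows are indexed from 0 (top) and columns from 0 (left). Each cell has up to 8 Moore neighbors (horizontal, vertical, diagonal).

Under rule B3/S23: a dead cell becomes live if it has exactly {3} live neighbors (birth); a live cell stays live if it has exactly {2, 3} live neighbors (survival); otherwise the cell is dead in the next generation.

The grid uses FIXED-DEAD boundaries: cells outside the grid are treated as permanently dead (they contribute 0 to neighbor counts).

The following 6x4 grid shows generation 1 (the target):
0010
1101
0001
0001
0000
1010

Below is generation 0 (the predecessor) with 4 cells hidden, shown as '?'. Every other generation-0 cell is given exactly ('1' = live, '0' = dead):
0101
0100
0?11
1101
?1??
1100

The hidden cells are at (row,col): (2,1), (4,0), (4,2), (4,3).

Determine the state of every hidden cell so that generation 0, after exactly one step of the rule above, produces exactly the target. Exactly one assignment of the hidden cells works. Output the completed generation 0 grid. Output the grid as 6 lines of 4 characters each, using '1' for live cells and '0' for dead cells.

Hidden generation-0 cells (in order): (2,1), (4,0), (4,2), (4,3).
A hidden cell only influences target cells in its own 3x3 neighborhood. Try each of the 2^4 = 16 assignments, step the completed generation 0 forward once under B3/S23, and compare with the target:
  (2,1)=0 (4,0)=0 (4,2)=0 (4,3)=0 -> step gives (1,0)='0' but target has '1' -> reject
  (2,1)=0 (4,0)=0 (4,2)=0 (4,3)=1 -> step gives (1,0)='0' but target has '1' -> reject
  (2,1)=0 (4,0)=0 (4,2)=1 (4,3)=0 -> step gives (1,0)='0' but target has '1' -> reject
  (2,1)=0 (4,0)=0 (4,2)=1 (4,3)=1 -> step gives (1,0)='0' but target has '1' -> reject
  (2,1)=0 (4,0)=1 (4,2)=0 (4,3)=0 -> step gives (1,0)='0' but target has '1' -> reject
  (2,1)=0 (4,0)=1 (4,2)=0 (4,3)=1 -> step gives (1,0)='0' but target has '1' -> reject
  (2,1)=0 (4,0)=1 (4,2)=1 (4,3)=0 -> step gives (1,0)='0' but target has '1' -> reject
  (2,1)=0 (4,0)=1 (4,2)=1 (4,3)=1 -> step gives (1,0)='0' but target has '1' -> reject
  (2,1)=1 (4,0)=0 (4,2)=0 (4,3)=0 -> step gives (3,0)='1' but target has '0' -> reject
  (2,1)=1 (4,0)=0 (4,2)=0 (4,3)=1 -> step gives (3,0)='1' but target has '0' -> reject
  (2,1)=1 (4,0)=0 (4,2)=1 (4,3)=0 -> step gives (3,0)='1' but target has '0' -> reject
  (2,1)=1 (4,0)=0 (4,2)=1 (4,3)=1 -> step gives (3,0)='1' but target has '0' -> reject
  (2,1)=1 (4,0)=1 (4,2)=0 (4,3)=0 -> step gives (5,1)='1' but target has '0' -> reject
  (2,1)=1 (4,0)=1 (4,2)=0 (4,3)=1 -> step gives (5,1)='1' but target has '0' -> reject
  (2,1)=1 (4,0)=1 (4,2)=1 (4,3)=0 -> step reproduces the target at every cell -> ACCEPT
  (2,1)=1 (4,0)=1 (4,2)=1 (4,3)=1 -> step gives (3,3)='0' but target has '1' -> reject
Unique solution: (2,1)=live, (4,0)=live, (4,2)=live, (4,3)=dead.
Check: live-neighbor counts of every cell in the completed generation 0:
2130
3363
4452
4673
5642
3431
Applying B3/S23 to generation 0 with these counts gives:
0010
1101
0001
0001
0000
1010
which matches the target exactly.

Answer: 0101
0100
0111
1101
1110
1100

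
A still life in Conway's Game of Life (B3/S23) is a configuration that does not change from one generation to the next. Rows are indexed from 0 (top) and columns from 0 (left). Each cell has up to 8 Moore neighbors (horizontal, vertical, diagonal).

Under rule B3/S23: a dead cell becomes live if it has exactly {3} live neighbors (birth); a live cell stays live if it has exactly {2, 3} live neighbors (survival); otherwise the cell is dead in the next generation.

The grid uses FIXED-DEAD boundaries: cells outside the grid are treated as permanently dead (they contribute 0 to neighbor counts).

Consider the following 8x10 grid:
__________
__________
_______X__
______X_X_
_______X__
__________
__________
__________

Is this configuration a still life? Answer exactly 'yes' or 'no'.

Compute generation 1 and compare to generation 0 (given above):
Generation 1:
__________
__________
_______X__
______X_X_
_______X__
__________
__________
__________
The grids are IDENTICAL -> still life.

Answer: yes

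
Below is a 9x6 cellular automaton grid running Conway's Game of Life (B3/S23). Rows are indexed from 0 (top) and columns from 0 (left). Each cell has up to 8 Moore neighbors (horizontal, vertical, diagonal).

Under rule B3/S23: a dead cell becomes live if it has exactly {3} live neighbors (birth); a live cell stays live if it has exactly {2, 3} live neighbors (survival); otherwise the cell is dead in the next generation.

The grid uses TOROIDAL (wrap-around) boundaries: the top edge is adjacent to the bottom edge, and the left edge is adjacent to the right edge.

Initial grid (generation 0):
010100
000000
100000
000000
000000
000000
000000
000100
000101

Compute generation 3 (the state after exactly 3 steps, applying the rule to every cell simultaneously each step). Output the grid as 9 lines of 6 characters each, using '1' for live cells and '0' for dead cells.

Answer: 000110
000000
000000
000000
000000
000000
000000
000000
000110

Derivation:
Simulating step by step:
Generation 0 (given above): 6 live cells
Generation 1: 4 live cells
001010
000000
000000
000000
000000
000000
000000
000010
000100
Generation 2: 3 live cells
000100
000000
000000
000000
000000
000000
000000
000000
000110
Generation 3: 4 live cells
(generation 3 grid is the final answer)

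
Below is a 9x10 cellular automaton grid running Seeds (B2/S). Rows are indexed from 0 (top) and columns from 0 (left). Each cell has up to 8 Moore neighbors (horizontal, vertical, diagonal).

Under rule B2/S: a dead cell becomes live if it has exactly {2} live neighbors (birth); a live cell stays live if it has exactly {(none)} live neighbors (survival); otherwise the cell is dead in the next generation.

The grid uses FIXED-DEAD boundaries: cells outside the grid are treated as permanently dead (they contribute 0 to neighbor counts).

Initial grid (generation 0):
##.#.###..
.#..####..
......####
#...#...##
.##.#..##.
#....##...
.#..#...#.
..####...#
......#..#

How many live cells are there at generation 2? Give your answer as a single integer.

Answer: 14

Derivation:
Simulating step by step:
Generation 0 (given above): 37 live cells
Generation 1: 16 live cells
........#.
...#.....#
##.#......
..#.......
..........
.........#
#......#.#
.#....##..
..#.....#.
Generation 2: 14 live cells
.........#
##..#...#.
....#.....
#..#......
..........
..........
.#........
#.#......#
.#....#...
Population at generation 2: 14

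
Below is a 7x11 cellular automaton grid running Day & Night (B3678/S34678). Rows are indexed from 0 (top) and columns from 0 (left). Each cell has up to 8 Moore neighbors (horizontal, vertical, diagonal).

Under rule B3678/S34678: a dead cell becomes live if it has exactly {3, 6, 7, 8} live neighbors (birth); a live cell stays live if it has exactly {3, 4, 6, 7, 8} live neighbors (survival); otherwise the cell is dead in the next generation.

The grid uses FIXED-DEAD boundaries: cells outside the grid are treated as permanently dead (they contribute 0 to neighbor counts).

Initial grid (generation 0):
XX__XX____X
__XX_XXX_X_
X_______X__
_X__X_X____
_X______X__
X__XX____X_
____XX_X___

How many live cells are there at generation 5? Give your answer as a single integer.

Simulating step by step:
Generation 0 (given above): 25 live cells
Generation 1: 24 live cells
__XXXX_____
X____XX_X__
_XXXX______
X______X___
X_XXXX_____
____XX__X__
___XX______
Generation 2: 24 live cells
____XXX____
___XXX_____
XX___XXX___
___X_X_____
_X_XXXX____
__XXXX_____
____XX_____
Generation 3: 23 live cells
___XXX_____
_____XXX___
__XXXXX____
XX__X_XX___
____X_X____
__X_XX_____
____XX_____
Generation 4: 25 live cells
____XX_____
__X_XX_____
_X_XXXX____
__X_XXXX___
_X__XXXX___
____X_X____
___XXX_____
Generation 5: 23 live cells
___XXX_____
____XX_____
____XX_X___
_XX_XXXX___
____XXXX___
_____XXX___
____XX_____
Population at generation 5: 23

Answer: 23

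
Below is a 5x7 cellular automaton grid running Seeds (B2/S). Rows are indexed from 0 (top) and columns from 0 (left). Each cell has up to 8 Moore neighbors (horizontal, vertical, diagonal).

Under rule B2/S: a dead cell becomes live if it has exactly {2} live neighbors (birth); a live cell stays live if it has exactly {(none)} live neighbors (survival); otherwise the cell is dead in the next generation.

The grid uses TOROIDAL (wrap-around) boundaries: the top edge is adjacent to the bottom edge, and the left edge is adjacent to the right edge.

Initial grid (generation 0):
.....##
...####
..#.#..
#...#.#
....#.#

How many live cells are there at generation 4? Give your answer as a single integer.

Answer: 8

Derivation:
Simulating step by step:
Generation 0 (given above): 13 live cells
Generation 1: 5 live cells
.......
#.#....
.#.....
.#.....
...#...
Generation 2: 5 live cells
.###...
.......
.......
#......
..#....
Generation 3: 4 live cells
.......
.#.#...
.......
.#.....
#......
Generation 4: 8 live cells
###....
..#....
##.....
#......
.#.....
Population at generation 4: 8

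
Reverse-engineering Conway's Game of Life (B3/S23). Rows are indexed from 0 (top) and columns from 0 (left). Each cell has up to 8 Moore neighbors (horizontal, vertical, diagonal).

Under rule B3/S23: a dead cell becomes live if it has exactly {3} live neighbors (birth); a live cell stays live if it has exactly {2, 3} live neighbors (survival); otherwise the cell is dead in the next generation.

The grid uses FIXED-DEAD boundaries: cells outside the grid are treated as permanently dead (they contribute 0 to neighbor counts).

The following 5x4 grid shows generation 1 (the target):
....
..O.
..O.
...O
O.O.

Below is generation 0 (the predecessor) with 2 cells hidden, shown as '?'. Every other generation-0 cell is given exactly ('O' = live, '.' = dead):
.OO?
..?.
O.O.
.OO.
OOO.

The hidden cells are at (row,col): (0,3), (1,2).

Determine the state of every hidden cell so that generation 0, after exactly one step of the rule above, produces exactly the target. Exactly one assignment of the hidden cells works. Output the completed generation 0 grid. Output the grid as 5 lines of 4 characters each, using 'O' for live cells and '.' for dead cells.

Answer: .OO.
....
O.O.
.OO.
OOO.

Derivation:
Hidden generation-0 cells (in order): (0,3), (1,2).
A hidden cell only influences target cells in its own 3x3 neighborhood. Try each of the 2^2 = 4 assignments, step the completed generation 0 forward once under B3/S23, and compare with the target:
  (0,3)=. (1,2)=. -> step reproduces the target at every cell -> ACCEPT
  (0,3)=. (1,2)=O -> step gives (0,1)='O' but target has '.' -> reject
  (0,3)=O (1,2)=. -> step gives (0,2)='O' but target has '.' -> reject
  (0,3)=O (1,2)=O -> step gives (0,1)='O' but target has '.' -> reject
Unique solution: (0,3)=dead, (1,2)=dead.
Check: live-neighbor counts of every cell in the completed generation 0:
1111
2432
1422
4643
2432
Applying B3/S23 to generation 0 with these counts gives:
....
..O.
..O.
...O
O.O.
which matches the target exactly.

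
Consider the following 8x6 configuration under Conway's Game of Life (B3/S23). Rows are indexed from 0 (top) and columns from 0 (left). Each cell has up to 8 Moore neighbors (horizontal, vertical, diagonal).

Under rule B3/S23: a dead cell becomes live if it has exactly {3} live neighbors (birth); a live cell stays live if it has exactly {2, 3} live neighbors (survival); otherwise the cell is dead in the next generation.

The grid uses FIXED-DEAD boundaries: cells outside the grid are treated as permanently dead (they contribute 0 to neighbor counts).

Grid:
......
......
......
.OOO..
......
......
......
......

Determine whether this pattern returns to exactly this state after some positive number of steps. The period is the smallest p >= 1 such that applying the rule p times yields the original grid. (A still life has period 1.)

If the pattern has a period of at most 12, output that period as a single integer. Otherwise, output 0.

Answer: 2

Derivation:
Simulating and comparing each generation to the original:
Gen 0 (original, given above): 3 live cells
Gen 1: 3 live cells, differs from original
Gen 2: 3 live cells, MATCHES original -> period = 2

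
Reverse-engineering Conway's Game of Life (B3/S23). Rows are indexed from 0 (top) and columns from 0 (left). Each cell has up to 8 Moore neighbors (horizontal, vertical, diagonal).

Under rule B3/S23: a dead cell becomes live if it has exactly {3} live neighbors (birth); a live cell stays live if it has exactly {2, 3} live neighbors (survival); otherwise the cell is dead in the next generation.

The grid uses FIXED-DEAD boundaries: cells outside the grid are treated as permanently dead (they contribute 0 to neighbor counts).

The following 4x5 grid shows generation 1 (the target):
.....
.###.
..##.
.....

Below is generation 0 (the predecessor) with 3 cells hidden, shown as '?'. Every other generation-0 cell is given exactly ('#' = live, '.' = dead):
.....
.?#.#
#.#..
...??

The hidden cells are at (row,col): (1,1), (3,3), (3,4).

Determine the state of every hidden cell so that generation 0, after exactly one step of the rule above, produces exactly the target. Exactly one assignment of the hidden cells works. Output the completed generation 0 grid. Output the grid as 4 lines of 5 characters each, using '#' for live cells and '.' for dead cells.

Hidden generation-0 cells (in order): (1,1), (3,3), (3,4).
A hidden cell only influences target cells in its own 3x3 neighborhood. Try each of the 2^3 = 8 assignments, step the completed generation 0 forward once under B3/S23, and compare with the target:
  (1,1)=. (3,3)=. (3,4)=. -> step gives (1,2)='.' but target has '#' -> reject
  (1,1)=. (3,3)=. (3,4)=# -> step gives (1,2)='.' but target has '#' -> reject
  (1,1)=. (3,3)=# (3,4)=. -> step gives (1,2)='.' but target has '#' -> reject
  (1,1)=. (3,3)=# (3,4)=# -> step gives (1,2)='.' but target has '#' -> reject
  (1,1)=# (3,3)=. (3,4)=. -> step reproduces the target at every cell -> ACCEPT
  (1,1)=# (3,3)=. (3,4)=# -> step gives (2,3)='.' but target has '#' -> reject
  (1,1)=# (3,3)=# (3,4)=. -> step gives (2,3)='.' but target has '#' -> reject
  (1,1)=# (3,3)=# (3,4)=# -> step gives (2,3)='.' but target has '#' -> reject
Unique solution: (1,1)=live, (3,3)=dead, (3,4)=dead.
Check: live-neighbor counts of every cell in the completed generation 0:
12221
23230
14231
12110
Applying B3/S23 to generation 0 with these counts gives:
.....
.###.
..##.
.....
which matches the target exactly.

Answer: .....
.##.#
#.#..
.....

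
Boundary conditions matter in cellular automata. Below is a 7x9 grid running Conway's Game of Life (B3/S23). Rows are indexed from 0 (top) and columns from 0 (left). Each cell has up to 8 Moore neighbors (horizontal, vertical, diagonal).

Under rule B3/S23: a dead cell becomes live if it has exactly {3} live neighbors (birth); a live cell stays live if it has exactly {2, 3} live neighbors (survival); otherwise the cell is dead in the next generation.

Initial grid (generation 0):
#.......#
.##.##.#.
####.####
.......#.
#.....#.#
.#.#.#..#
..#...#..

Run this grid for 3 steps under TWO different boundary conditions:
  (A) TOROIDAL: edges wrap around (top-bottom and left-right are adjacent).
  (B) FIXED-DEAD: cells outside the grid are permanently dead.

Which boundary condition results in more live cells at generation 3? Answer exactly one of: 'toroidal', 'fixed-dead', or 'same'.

Under TOROIDAL boundary, generation 3:
#.###...#
#....#..#
...#.....
.####...#
..###...#
.#.#.###.
.##.#.#..
Population = 27

Under FIXED-DEAD boundary, generation 3:
.........
....###..
..##...#.
.#.##....
..###...#
...#.#.#.
.##...#..
Population = 19

Comparison: toroidal=27, fixed-dead=19 -> toroidal

Answer: toroidal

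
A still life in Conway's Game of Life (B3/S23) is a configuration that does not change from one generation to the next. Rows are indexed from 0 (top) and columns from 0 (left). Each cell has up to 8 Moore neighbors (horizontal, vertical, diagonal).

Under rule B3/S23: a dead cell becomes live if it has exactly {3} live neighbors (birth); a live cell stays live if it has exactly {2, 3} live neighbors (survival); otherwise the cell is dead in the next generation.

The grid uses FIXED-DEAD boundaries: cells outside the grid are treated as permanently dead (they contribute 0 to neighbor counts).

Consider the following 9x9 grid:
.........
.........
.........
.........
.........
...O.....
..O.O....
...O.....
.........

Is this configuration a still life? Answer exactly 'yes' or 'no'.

Answer: yes

Derivation:
Compute generation 1 and compare to generation 0 (given above):
Generation 1:
.........
.........
.........
.........
.........
...O.....
..O.O....
...O.....
.........
The grids are IDENTICAL -> still life.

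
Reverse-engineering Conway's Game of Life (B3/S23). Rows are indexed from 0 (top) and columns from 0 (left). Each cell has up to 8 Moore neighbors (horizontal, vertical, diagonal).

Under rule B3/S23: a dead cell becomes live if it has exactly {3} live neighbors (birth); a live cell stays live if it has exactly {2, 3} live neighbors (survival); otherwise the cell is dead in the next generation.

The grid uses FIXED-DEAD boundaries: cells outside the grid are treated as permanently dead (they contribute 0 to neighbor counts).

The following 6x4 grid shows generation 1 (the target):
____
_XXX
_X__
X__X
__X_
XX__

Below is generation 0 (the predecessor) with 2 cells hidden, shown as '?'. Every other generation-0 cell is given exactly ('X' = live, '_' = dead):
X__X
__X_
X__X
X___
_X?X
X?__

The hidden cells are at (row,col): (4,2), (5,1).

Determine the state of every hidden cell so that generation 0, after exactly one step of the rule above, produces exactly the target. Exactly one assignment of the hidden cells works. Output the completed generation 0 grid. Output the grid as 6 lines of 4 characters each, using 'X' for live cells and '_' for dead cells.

Answer: X__X
__X_
X__X
X___
_XXX
XX__

Derivation:
Hidden generation-0 cells (in order): (4,2), (5,1).
A hidden cell only influences target cells in its own 3x3 neighborhood. Try each of the 2^2 = 4 assignments, step the completed generation 0 forward once under B3/S23, and compare with the target:
  (4,2)=_ (5,1)=_ -> step gives (3,1)='X' but target has '_' -> reject
  (4,2)=_ (5,1)=X -> step gives (3,1)='X' but target has '_' -> reject
  (4,2)=X (5,1)=_ -> step gives (4,0)='X' but target has '_' -> reject
  (4,2)=X (5,1)=X -> step reproduces the target at every cell -> ACCEPT
Unique solution: (4,2)=live, (5,1)=live.
Check: live-neighbor counts of every cell in the completed generation 0:
0221
2323
1321
2443
4431
2342
Applying B3/S23 to generation 0 with these counts gives:
____
_XXX
_X__
X__X
__X_
XX__
which matches the target exactly.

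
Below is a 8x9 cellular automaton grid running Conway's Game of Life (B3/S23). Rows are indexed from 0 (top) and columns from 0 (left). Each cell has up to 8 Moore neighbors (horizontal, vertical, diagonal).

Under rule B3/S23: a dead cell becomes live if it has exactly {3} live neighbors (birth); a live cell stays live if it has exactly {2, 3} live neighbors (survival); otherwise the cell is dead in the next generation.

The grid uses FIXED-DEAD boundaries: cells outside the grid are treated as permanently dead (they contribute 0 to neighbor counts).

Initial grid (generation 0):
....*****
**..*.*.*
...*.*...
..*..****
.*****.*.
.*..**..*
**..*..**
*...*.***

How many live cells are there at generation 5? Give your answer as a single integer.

Answer: 24

Derivation:
Simulating step by step:
Generation 0 (given above): 37 live cells
Generation 1: 23 live cells
....*.*.*
...*....*
.***....*
.*.....**
.*.......
........*
**.**....
**...**.*
Generation 2: 27 live cells
.......*.
...**...*
.*.*....*
**.....**
.......**
***......
***.**.*.
***.**...
Generation 3: 30 live cells
.........
..***..**
**.**...*
***......
..*....**
*.**..***
....***..
*.*.***..
Generation 4: 25 live cells
...*.....
.**.*..**
*...*..**
*......**
*.....*.*
.****...*
..*......
...**.*..
Generation 5: 24 live cells
..**.....
.**.*..**
*..*..*..
**....*..
*.**....*
.***...*.
.*...*...
...*.....
Population at generation 5: 24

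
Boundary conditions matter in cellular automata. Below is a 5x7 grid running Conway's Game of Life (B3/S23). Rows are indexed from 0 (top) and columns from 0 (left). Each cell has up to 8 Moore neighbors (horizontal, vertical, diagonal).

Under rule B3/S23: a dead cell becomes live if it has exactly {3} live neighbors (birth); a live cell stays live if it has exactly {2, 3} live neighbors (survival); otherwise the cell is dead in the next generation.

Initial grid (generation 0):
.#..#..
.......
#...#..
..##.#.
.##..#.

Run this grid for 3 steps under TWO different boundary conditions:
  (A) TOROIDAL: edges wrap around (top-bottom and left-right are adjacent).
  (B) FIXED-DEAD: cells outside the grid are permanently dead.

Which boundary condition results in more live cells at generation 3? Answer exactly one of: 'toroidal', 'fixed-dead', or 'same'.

Answer: fixed-dead

Derivation:
Under TOROIDAL boundary, generation 3:
.....##
.......
.#...##
.......
.......
Population = 5

Under FIXED-DEAD boundary, generation 3:
.......
...#...
..###..
.#...#.
.......
Population = 6

Comparison: toroidal=5, fixed-dead=6 -> fixed-dead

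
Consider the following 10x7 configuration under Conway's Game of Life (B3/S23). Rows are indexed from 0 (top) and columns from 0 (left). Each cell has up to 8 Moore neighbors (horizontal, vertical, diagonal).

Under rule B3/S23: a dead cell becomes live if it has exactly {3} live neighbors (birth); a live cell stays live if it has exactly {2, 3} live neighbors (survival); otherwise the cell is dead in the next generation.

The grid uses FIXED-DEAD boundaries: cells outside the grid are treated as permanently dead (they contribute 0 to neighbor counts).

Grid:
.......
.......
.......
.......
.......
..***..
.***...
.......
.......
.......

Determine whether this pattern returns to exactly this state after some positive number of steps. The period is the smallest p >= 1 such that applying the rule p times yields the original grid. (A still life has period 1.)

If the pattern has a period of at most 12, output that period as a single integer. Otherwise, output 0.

Simulating and comparing each generation to the original:
Gen 0 (original, given above): 6 live cells
Gen 1: 6 live cells, differs from original
Gen 2: 6 live cells, MATCHES original -> period = 2

Answer: 2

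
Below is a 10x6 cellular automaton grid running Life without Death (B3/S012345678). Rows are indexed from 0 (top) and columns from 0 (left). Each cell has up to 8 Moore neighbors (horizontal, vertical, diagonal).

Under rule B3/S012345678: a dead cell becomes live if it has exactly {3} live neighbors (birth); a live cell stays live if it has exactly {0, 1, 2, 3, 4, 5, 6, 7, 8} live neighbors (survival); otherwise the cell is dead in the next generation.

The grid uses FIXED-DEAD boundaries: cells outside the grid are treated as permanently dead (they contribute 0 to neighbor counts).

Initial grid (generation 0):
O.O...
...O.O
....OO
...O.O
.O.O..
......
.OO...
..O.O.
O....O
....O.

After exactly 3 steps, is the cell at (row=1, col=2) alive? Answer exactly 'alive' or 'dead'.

Answer: alive

Derivation:
Simulating step by step:
Generation 0 (given above): 17 live cells
Generation 1: 26 live cells
O.O...
...O.O
...OOO
..OO.O
.OOOO.
.O....
.OOO..
..OOO.
O..OOO
....O.
Generation 2: 35 live cells
O.O...
..OO.O
...OOO
.OOO.O
.OOOO.
OO..O.
.OOOO.
..OOOO
O.OOOO
...OOO
Generation 3: 44 live cells
OOOO..
.OOO.O
.O.OOO
.OOO.O
.OOOOO
OO..OO
OOOOO.
..OOOO
OOOOOO
..OOOO

Cell (1,2) at generation 3: 1 -> alive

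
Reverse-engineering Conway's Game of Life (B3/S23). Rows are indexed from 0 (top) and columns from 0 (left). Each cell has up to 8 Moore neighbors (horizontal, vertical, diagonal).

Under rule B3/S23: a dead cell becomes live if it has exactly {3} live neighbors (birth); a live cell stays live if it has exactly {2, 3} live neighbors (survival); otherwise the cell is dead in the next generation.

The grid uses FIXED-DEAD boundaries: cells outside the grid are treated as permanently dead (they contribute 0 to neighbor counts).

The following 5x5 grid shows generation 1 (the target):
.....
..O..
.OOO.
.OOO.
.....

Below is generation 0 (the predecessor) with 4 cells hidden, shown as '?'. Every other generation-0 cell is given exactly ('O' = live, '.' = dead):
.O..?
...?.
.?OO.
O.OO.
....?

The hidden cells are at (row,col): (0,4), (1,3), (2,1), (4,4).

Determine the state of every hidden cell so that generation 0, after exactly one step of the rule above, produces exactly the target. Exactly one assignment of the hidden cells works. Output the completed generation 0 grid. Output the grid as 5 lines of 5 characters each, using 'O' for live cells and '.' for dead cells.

Answer: .O...
.....
..OO.
O.OO.
.....

Derivation:
Hidden generation-0 cells (in order): (0,4), (1,3), (2,1), (4,4).
A hidden cell only influences target cells in its own 3x3 neighborhood. Try each of the 2^4 = 16 assignments, step the completed generation 0 forward once under B3/S23, and compare with the target:
  (0,4)=. (1,3)=. (2,1)=. (4,4)=. -> step reproduces the target at every cell -> ACCEPT
  (0,4)=. (1,3)=. (2,1)=. (4,4)=O -> step gives (3,3)='.' but target has 'O' -> reject
  (0,4)=. (1,3)=. (2,1)=O (4,4)=. -> step gives (1,1)='O' but target has '.' -> reject
  (0,4)=. (1,3)=. (2,1)=O (4,4)=O -> step gives (1,1)='O' but target has '.' -> reject
  (0,4)=. (1,3)=O (2,1)=. (4,4)=. -> step gives (1,2)='.' but target has 'O' -> reject
  (0,4)=. (1,3)=O (2,1)=. (4,4)=O -> step gives (1,2)='.' but target has 'O' -> reject
  (0,4)=. (1,3)=O (2,1)=O (4,4)=. -> step gives (1,1)='O' but target has '.' -> reject
  (0,4)=. (1,3)=O (2,1)=O (4,4)=O -> step gives (1,1)='O' but target has '.' -> reject
  (0,4)=O (1,3)=. (2,1)=. (4,4)=. -> step gives (1,3)='O' but target has '.' -> reject
  (0,4)=O (1,3)=. (2,1)=. (4,4)=O -> step gives (1,3)='O' but target has '.' -> reject
  (0,4)=O (1,3)=. (2,1)=O (4,4)=. -> step gives (1,1)='O' but target has '.' -> reject
  (0,4)=O (1,3)=. (2,1)=O (4,4)=O -> step gives (1,1)='O' but target has '.' -> reject
  (0,4)=O (1,3)=O (2,1)=. (4,4)=. -> step gives (1,2)='.' but target has 'O' -> reject
  (0,4)=O (1,3)=O (2,1)=. (4,4)=O -> step gives (1,2)='.' but target has 'O' -> reject
  (0,4)=O (1,3)=O (2,1)=O (4,4)=. -> step gives (1,1)='O' but target has '.' -> reject
  (0,4)=O (1,3)=O (2,1)=O (4,4)=O -> step gives (1,1)='O' but target has '.' -> reject
Unique solution: (0,4)=dead, (1,3)=dead, (2,1)=dead, (4,4)=dead.
Check: live-neighbor counts of every cell in the completed generation 0:
10100
12321
13332
03332
12221
Applying B3/S23 to generation 0 with these counts gives:
.....
..O..
.OOO.
.OOO.
.....
which matches the target exactly.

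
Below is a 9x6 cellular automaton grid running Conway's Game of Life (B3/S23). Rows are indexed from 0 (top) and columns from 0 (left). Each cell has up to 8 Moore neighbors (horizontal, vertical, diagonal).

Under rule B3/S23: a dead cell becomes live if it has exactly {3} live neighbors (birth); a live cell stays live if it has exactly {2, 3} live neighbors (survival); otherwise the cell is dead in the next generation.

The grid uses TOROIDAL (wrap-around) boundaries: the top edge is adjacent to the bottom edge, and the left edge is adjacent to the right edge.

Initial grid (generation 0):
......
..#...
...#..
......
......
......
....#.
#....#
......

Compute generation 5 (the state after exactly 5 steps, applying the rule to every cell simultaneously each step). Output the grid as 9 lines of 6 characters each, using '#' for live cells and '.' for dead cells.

Answer: ......
......
......
......
......
......
......
......
......

Derivation:
Simulating step by step:
Generation 0 (given above): 5 live cells
Generation 1: 2 live cells
......
......
......
......
......
......
.....#
.....#
......
Generation 2: 0 live cells
......
......
......
......
......
......
......
......
......
Generation 3: 0 live cells
......
......
......
......
......
......
......
......
......
Generation 4: 0 live cells
......
......
......
......
......
......
......
......
......
Generation 5: 0 live cells
(generation 5 grid is the final answer)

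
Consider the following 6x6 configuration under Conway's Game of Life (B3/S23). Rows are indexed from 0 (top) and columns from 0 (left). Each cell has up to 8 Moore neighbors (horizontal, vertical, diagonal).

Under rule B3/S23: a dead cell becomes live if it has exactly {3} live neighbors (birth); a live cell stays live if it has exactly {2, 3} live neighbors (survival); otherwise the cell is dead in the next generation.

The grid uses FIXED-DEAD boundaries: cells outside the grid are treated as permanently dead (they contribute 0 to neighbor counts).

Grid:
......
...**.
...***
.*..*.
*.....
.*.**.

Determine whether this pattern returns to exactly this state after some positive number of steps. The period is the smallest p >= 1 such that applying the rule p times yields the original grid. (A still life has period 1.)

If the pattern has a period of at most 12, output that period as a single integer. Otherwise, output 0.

Simulating and comparing each generation to the original:
Gen 0 (original, given above): 11 live cells
Gen 1: 12 live cells, differs from original
Gen 2: 10 live cells, differs from original
Gen 3: 11 live cells, differs from original
Gen 4: 10 live cells, differs from original
Gen 5: 14 live cells, differs from original
Gen 6: 8 live cells, differs from original
Gen 7: 6 live cells, differs from original
Gen 8: 3 live cells, differs from original
Gen 9: 2 live cells, differs from original
Gen 10: 0 live cells, differs from original
Gen 11: 0 live cells, differs from original
Gen 12: 0 live cells, differs from original
No period found within 12 steps.

Answer: 0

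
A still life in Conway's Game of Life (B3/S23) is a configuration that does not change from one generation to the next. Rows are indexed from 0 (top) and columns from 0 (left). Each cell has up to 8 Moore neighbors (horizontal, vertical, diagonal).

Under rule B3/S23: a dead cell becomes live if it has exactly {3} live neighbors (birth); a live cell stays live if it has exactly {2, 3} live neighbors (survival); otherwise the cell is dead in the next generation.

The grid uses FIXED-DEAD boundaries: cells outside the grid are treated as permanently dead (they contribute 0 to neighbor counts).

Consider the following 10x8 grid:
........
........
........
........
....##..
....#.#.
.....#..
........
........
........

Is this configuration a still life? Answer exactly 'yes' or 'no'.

Compute generation 1 and compare to generation 0 (given above):
Generation 1:
........
........
........
........
....##..
....#.#.
.....#..
........
........
........
The grids are IDENTICAL -> still life.

Answer: yes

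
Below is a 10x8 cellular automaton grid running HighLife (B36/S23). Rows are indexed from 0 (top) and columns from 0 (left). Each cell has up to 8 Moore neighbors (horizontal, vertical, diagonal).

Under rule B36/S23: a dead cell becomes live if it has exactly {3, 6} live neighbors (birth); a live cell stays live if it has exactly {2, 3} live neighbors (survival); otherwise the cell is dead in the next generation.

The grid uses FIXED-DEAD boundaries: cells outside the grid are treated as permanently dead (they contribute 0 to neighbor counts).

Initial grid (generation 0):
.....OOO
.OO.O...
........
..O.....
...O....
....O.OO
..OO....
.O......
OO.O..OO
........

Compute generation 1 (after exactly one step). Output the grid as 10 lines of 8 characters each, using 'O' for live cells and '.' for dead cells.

Answer: .....OO.
.....OO.
.OOO....
........
...O....
..O.O...
..OO....
OO.O....
OOO.....
........

Derivation:
Simulating step by step:
Generation 0 (given above): 19 live cells
Generation 1: 18 live cells
(generation 1 grid is the final answer)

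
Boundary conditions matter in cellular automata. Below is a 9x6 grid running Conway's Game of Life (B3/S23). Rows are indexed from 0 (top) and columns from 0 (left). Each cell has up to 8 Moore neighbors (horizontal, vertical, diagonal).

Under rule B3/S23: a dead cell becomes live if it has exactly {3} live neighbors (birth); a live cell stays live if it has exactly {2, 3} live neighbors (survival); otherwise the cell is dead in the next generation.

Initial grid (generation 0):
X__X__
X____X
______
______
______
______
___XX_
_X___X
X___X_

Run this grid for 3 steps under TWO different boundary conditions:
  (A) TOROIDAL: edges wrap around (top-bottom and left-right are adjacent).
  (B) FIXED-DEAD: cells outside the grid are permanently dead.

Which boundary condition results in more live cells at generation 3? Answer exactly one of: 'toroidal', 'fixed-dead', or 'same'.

Answer: toroidal

Derivation:
Under TOROIDAL boundary, generation 3:
XXX_X_
X____X
X_____
______
______
______
X___XX
XX____
_XX_XX
Population = 16

Under FIXED-DEAD boundary, generation 3:
______
______
______
______
______
______
______
______
______
Population = 0

Comparison: toroidal=16, fixed-dead=0 -> toroidal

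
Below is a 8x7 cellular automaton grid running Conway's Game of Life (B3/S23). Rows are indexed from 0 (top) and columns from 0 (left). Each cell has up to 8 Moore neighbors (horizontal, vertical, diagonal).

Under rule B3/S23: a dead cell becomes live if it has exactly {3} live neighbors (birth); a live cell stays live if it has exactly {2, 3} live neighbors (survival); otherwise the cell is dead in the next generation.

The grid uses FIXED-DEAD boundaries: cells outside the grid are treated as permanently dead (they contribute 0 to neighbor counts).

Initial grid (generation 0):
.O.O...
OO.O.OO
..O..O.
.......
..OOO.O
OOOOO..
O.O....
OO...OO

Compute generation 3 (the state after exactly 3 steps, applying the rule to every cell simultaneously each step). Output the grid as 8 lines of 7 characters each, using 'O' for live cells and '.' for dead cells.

Answer: .OOOOO.
O.OOOO.
.OO....
.O.....
..O....
....O.O
....OO.
.......

Derivation:
Simulating step by step:
Generation 0 (given above): 24 live cells
Generation 1: 25 live cells
OO..O..
OO.O.OO
.OO.OOO
..O.OO.
....OO.
O...OO.
....OO.
OO.....
Generation 2: 17 live cells
OOO.OO.
...O..O
O......
.OO....
......O
...O..O
OO..OO.
.......
Generation 3: 18 live cells
(generation 3 grid is the final answer)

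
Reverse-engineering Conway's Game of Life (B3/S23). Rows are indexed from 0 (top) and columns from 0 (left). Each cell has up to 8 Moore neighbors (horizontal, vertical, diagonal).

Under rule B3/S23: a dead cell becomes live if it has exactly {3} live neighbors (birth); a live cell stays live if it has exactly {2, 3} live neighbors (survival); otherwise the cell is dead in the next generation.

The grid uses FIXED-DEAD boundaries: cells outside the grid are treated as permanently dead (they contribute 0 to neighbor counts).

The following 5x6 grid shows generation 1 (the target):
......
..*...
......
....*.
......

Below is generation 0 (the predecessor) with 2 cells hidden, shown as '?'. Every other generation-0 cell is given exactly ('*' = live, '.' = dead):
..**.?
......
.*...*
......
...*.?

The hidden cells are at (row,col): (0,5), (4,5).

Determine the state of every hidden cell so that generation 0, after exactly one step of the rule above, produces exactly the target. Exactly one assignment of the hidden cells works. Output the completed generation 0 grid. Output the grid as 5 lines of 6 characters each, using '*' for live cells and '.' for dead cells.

Hidden generation-0 cells (in order): (0,5), (4,5).
A hidden cell only influences target cells in its own 3x3 neighborhood. Try each of the 2^2 = 4 assignments, step the completed generation 0 forward once under B3/S23, and compare with the target:
  (0,5)=. (4,5)=. -> step gives (3,4)='.' but target has '*' -> reject
  (0,5)=. (4,5)=* -> step reproduces the target at every cell -> ACCEPT
  (0,5)=* (4,5)=. -> step gives (1,4)='*' but target has '.' -> reject
  (0,5)=* (4,5)=* -> step gives (1,4)='*' but target has '.' -> reject
Unique solution: (0,5)=dead, (4,5)=live.
Check: live-neighbor counts of every cell in the completed generation 0:
011110
123221
101010
112132
001020
Applying B3/S23 to generation 0 with these counts gives:
......
..*...
......
....*.
......
which matches the target exactly.

Answer: ..**..
......
.*...*
......
...*.*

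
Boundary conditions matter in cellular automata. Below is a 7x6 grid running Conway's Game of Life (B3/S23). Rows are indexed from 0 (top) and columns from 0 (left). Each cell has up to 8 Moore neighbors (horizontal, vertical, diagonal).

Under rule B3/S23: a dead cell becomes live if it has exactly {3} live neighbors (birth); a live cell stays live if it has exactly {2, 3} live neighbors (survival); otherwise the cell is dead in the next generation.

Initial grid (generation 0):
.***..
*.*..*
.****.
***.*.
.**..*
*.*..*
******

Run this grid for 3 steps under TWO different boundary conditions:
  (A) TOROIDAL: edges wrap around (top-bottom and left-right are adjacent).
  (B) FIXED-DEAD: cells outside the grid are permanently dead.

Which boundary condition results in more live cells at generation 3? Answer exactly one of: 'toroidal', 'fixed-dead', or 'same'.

Under TOROIDAL boundary, generation 3:
......
......
...*..
...***
....*.
......
......
Population = 5

Under FIXED-DEAD boundary, generation 3:
.*....
.*..**
.....*
....*.
......
..*.*.
..*.*.
Population = 10

Comparison: toroidal=5, fixed-dead=10 -> fixed-dead

Answer: fixed-dead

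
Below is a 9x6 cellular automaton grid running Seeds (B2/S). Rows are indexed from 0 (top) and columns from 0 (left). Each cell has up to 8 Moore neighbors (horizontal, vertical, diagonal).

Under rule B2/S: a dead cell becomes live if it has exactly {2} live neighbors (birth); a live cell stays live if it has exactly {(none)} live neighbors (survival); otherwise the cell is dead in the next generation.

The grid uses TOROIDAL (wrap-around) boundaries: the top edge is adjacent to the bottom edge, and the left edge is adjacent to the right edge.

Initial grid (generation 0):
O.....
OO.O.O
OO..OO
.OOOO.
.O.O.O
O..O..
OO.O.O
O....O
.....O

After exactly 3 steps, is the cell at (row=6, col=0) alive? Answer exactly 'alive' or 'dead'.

Simulating step by step:
Generation 0 (given above): 25 live cells
Generation 1: 4 live cells
..O...
......
......
......
......
......
......
..O...
.O..O.
Generation 2: 4 live cells
.O.O..
......
......
......
......
......
......
.O.O..
......
Generation 3: 8 live cells
..O...
..O...
......
......
......
......
..O...
..O...
OO.OO.

Cell (6,0) at generation 3: 0 -> dead

Answer: dead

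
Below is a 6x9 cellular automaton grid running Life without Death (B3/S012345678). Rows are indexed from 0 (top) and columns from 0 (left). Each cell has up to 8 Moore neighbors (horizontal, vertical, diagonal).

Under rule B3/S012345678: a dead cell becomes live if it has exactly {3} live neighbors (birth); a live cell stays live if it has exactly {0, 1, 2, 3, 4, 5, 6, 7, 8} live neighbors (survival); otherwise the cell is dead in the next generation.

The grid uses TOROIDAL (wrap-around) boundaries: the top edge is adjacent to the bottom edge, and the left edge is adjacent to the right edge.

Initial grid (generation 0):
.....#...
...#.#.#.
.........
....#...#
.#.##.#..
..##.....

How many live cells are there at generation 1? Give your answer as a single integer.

Answer: 22

Derivation:
Simulating step by step:
Generation 0 (given above): 12 live cells
Generation 1: 22 live cells
..##.##..
...#####.
....#....
...###..#
.#.####..
..##.#...
Population at generation 1: 22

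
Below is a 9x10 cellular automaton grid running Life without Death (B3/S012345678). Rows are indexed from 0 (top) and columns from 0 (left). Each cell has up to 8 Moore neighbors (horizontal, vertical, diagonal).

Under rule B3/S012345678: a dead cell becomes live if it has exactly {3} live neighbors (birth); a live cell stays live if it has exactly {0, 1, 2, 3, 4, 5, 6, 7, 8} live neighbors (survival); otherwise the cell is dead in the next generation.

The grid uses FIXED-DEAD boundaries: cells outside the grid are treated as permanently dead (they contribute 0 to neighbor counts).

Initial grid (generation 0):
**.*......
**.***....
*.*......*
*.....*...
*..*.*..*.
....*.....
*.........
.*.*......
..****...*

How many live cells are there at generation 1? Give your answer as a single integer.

Answer: 30

Derivation:
Simulating step by step:
Generation 0 (given above): 26 live cells
Generation 1: 30 live cells
**.*......
**.***....
*.****...*
*.....*...
*..***..*.
....*.....
*.........
.*.*......
..****...*
Population at generation 1: 30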